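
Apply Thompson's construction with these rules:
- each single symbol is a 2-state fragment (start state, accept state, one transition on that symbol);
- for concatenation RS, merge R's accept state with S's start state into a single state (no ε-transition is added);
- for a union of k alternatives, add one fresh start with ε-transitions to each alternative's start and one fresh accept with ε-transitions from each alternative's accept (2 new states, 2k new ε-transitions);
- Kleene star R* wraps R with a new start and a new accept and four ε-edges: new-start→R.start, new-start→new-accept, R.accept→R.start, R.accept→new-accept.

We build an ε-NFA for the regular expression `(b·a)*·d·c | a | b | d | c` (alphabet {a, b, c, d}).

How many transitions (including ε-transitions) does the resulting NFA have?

Bottom-up over the parse tree:
Each of the 8 symbol leaves contributes 1 transition (1 symbol, 0 ε).
  b·a → 2 transitions (2 symbol, 0 ε)
  (b·a)* → 6 transitions (2 symbol, 4 ε)
  (b·a)*·d·c → 8 transitions (4 symbol, 4 ε)
  (b·a)*·d·c | a | b | d | c → 22 transitions (8 symbol, 14 ε)

22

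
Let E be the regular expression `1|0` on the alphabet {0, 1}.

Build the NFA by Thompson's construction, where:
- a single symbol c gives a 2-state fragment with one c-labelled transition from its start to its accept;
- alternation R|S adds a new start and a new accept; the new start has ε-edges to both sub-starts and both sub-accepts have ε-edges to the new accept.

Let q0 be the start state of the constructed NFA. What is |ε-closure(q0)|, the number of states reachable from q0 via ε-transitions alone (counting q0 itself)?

Work bottom-up. For each fragment F, track |ε-closure(F.start)| and whether F's accept lies in that closure (i.e. whether F accepts ε). A single-symbol fragment has closure size 1 and does not accept ε.
  1|0 : new start ε-reaches every alternative's start; none of them accept ε, so the new accept is not reached: |ε-closure| = 1 + 1 + 1 = 3

3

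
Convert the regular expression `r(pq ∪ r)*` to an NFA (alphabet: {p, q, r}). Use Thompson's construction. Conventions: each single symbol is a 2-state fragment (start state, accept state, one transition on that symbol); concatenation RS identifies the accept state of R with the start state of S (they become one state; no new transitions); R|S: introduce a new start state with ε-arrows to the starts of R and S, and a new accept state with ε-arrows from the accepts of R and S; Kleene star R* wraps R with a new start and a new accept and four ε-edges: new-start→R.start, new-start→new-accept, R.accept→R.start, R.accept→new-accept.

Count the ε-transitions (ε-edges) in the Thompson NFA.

Per subexpression:
Each of the 4 symbol leaves contributes 0 ε-transitions.
  pq = 0 ε-transitions
  pq ∪ r = 4 ε-transitions
  (pq ∪ r)* = 8 ε-transitions
  r(pq ∪ r)* = 8 ε-transitions

8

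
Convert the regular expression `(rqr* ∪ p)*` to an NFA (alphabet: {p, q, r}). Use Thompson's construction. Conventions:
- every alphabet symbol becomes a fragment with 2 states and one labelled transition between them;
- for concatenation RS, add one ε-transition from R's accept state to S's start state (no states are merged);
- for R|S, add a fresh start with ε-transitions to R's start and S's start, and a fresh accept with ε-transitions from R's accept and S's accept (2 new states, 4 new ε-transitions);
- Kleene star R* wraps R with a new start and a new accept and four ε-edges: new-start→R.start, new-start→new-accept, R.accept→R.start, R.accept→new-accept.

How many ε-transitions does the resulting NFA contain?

Building bottom-up:
Each of the 4 symbol leaves contributes 0 ε-transitions.
  r* — 4 ε-transitions
  rqr* — 6 ε-transitions
  rqr* ∪ p — 10 ε-transitions
  (rqr* ∪ p)* — 14 ε-transitions

14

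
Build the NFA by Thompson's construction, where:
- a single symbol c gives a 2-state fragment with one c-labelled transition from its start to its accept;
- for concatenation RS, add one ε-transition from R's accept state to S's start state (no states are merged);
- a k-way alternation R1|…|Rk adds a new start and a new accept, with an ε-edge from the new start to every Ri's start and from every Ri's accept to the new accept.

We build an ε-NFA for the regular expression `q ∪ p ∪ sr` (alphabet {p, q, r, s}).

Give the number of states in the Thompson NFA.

Per subexpression:
Each of the 4 symbol leaves contributes a 2-state fragment.
  sr = 4 states
  q ∪ p ∪ sr = 10 states

10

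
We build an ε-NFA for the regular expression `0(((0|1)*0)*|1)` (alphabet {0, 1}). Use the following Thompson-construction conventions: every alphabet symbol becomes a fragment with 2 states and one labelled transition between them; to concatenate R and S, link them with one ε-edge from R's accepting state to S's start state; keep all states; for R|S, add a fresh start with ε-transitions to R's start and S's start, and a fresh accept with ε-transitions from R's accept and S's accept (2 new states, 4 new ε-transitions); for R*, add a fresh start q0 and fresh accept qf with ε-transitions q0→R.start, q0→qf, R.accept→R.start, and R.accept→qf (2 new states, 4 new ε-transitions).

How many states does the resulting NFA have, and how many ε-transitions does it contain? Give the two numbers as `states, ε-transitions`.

By structural recursion:
Each of the 5 symbol leaves contributes 2 states and 0 ε-transitions.
  0|1 — 6 states, 4 ε-transitions
  (0|1)* — 8 states, 8 ε-transitions
  (0|1)*0 — 10 states, 9 ε-transitions
  ((0|1)*0)* — 12 states, 13 ε-transitions
  ((0|1)*0)*|1 — 16 states, 17 ε-transitions
  0(((0|1)*0)*|1) — 18 states, 18 ε-transitions

18, 18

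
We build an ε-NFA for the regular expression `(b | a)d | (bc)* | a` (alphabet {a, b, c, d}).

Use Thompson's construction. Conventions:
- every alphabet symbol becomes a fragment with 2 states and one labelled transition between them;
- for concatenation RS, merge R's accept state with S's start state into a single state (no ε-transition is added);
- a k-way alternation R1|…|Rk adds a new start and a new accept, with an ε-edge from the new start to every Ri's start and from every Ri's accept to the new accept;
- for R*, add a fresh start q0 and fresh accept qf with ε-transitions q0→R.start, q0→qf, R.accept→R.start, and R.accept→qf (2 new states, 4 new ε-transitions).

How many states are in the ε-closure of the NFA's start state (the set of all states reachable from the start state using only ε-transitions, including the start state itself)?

9

Compute the ε-closure size of each fragment's start state recursively; a symbol fragment's start has no outgoing ε-edge, so its closure is just itself (size 1).
  b | a → new start ε-reaches every alternative's start; none of them accept ε, so the new accept is not reached: |closure| = 1 + 1 + 1 = 3
  (b | a)d → |closure| equals the left operand's closure size = 3 (its accept is not ε-reachable, so the closure stops there)
  bc → same as the first factor's closure: |closure| = 1
  (bc)* → |closure| = 1 (new start) + 1 (body) + 1 (new accept) = 3
  (b | a)d | (bc)* | a → new start ε-reaches every alternative's start; at least one alternative accepts ε, so the union's new accept is reached too: |closure| = 1 + 3 + 3 + 1 + 1 = 9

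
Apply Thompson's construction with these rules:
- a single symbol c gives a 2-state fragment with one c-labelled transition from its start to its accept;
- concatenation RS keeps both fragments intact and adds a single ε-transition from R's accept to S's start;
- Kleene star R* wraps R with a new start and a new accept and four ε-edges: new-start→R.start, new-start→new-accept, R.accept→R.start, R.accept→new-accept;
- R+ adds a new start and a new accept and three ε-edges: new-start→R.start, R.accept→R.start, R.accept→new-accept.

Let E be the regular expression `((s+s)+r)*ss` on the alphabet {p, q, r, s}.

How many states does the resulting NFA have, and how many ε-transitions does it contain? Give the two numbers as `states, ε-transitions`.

Building bottom-up:
Each of the 5 symbol leaves contributes 2 states and 0 ε-transitions.
  s+ : 4 states, 3 ε-transitions
  s+s : 6 states, 4 ε-transitions
  (s+s)+ : 8 states, 7 ε-transitions
  (s+s)+r : 10 states, 8 ε-transitions
  ((s+s)+r)* : 12 states, 12 ε-transitions
  ((s+s)+r)*ss : 16 states, 14 ε-transitions

16, 14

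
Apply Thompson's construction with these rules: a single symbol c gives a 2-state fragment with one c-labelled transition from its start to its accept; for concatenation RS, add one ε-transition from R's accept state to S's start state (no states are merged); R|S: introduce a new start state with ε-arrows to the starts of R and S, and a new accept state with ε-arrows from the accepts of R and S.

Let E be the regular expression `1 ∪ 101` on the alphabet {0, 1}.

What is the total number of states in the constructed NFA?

10

Bottom-up over the parse tree:
Each of the 4 symbol leaves contributes a 2-state fragment.
  101 → 6 states
  1 ∪ 101 → 10 states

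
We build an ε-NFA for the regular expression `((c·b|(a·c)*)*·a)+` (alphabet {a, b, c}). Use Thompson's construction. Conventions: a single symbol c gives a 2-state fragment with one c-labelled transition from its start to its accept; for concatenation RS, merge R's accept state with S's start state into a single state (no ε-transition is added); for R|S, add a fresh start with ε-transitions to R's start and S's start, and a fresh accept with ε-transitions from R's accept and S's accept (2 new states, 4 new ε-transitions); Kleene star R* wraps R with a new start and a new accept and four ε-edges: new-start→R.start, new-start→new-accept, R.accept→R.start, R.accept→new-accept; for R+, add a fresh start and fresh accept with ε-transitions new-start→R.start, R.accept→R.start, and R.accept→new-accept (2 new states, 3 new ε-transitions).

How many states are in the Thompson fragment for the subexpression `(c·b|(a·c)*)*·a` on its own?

Fragment for `(c·b|(a·c)*)*·a`:
Each of the 5 symbol leaves contributes a 2-state fragment.
  c·b = 3 states
  a·c = 3 states
  (a·c)* = 5 states
  c·b|(a·c)* = 10 states
  (c·b|(a·c)*)* = 12 states
  (c·b|(a·c)*)*·a = 13 states

13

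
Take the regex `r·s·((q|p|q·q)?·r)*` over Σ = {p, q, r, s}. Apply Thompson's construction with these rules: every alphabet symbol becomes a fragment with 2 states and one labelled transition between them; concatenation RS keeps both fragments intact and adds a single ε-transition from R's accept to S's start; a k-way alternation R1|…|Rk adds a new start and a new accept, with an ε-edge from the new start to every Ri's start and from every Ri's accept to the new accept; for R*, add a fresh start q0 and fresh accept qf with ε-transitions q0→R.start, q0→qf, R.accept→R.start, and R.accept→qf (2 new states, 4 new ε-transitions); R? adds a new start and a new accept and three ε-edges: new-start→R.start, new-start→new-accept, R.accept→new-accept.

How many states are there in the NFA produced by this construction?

20

Building bottom-up:
Each of the 7 symbol leaves contributes a 2-state fragment.
  q·q → 4 states
  q|p|q·q → 10 states
  (q|p|q·q)? → 12 states
  (q|p|q·q)?·r → 14 states
  ((q|p|q·q)?·r)* → 16 states
  r·s·((q|p|q·q)?·r)* → 20 states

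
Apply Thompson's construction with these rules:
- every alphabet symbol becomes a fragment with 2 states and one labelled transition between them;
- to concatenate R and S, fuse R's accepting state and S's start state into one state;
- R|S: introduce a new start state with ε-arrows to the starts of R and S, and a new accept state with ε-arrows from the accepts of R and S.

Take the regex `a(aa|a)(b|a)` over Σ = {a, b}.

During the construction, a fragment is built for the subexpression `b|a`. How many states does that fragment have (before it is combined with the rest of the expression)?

6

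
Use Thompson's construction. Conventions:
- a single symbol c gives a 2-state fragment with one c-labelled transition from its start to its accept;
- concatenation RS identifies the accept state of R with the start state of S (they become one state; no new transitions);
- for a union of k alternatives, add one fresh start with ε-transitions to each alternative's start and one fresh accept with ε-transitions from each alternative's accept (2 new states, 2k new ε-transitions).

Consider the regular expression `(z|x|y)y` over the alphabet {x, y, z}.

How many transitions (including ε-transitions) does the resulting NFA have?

10

Recursing over subexpressions:
Each of the 4 symbol leaves contributes 1 transition (1 symbol, 0 ε).
  z|x|y → 9 transitions (3 symbol, 6 ε)
  (z|x|y)y → 10 transitions (4 symbol, 6 ε)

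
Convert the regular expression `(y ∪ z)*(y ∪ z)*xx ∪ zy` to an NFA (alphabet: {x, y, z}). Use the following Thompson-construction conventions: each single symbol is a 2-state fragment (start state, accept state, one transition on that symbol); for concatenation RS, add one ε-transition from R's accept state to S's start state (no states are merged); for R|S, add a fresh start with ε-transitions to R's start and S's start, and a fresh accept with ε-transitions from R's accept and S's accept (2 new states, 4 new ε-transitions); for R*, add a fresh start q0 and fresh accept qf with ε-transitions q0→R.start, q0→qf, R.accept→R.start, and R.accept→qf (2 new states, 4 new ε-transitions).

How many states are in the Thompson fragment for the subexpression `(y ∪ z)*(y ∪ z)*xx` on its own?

20

Fragment for `(y ∪ z)*(y ∪ z)*xx`:
Each of the 6 symbol leaves contributes a 2-state fragment.
  y ∪ z → 6 states
  (y ∪ z)* → 8 states
  y ∪ z → 6 states
  (y ∪ z)* → 8 states
  (y ∪ z)*(y ∪ z)*xx → 20 states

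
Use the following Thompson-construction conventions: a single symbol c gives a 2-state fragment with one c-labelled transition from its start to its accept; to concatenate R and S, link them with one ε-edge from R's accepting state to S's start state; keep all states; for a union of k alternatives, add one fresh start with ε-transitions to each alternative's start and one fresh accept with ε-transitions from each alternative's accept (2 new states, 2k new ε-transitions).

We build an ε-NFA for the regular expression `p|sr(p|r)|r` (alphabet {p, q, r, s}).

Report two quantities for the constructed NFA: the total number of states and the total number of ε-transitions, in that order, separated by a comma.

Bottom-up over the parse tree:
Each of the 6 symbol leaves contributes 2 states and 0 ε-transitions.
  p|r → 6 states, 4 ε-transitions
  sr(p|r) → 10 states, 6 ε-transitions
  p|sr(p|r)|r → 16 states, 12 ε-transitions

16, 12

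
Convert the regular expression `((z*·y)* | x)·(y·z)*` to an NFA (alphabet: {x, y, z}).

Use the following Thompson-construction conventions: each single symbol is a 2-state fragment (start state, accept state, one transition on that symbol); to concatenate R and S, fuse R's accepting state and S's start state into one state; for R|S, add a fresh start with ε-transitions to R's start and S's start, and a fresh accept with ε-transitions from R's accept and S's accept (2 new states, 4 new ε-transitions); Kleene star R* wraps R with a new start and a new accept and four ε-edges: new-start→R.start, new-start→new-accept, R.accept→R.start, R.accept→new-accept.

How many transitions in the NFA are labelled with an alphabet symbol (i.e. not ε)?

Recursing over subexpressions:
Each of the 5 symbol leaves contributes exactly 1 symbol transition.
  z* = 1 symbol transition
  z*·y = 2 symbol transitions
  (z*·y)* = 2 symbol transitions
  (z*·y)* | x = 3 symbol transitions
  y·z = 2 symbol transitions
  (y·z)* = 2 symbol transitions
  ((z*·y)* | x)·(y·z)* = 5 symbol transitions

5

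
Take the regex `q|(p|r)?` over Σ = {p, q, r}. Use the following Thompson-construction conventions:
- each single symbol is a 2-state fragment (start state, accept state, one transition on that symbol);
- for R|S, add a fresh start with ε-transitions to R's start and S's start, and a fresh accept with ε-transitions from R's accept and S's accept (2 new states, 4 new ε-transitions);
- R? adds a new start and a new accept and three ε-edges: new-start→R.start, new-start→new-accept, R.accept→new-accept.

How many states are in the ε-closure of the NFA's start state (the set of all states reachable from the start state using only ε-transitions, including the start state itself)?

Compute the ε-closure size of each fragment's start state recursively; a symbol fragment's start has no outgoing ε-edge, so its closure is just itself (size 1).
  p|r — new start ε-reaches every alternative's start; none of them accept ε, so the new accept is not reached: C = 1 + 1 + 1 = 3
  (p|r)? — C = 1 (new start) + 3 (body) + 1 (new accept, via ε) = 5
  q|(p|r)? — new start ε-reaches every alternative's start; at least one alternative accepts ε, so the union's new accept is reached too: C = 1 + 1 + 5 + 1 = 8

8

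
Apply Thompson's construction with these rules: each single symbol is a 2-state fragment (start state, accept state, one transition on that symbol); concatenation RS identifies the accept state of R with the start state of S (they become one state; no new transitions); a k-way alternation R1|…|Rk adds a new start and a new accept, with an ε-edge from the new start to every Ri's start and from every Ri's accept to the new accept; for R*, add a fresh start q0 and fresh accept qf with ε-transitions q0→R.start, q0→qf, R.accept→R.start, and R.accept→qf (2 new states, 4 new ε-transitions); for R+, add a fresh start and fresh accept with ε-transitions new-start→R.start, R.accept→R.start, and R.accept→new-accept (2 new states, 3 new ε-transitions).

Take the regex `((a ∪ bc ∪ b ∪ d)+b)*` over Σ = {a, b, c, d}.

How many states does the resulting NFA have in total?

16

Bottom-up over the parse tree:
Each of the 6 symbol leaves contributes a 2-state fragment.
  bc : 3 states
  a ∪ bc ∪ b ∪ d : 11 states
  (a ∪ bc ∪ b ∪ d)+ : 13 states
  (a ∪ bc ∪ b ∪ d)+b : 14 states
  ((a ∪ bc ∪ b ∪ d)+b)* : 16 states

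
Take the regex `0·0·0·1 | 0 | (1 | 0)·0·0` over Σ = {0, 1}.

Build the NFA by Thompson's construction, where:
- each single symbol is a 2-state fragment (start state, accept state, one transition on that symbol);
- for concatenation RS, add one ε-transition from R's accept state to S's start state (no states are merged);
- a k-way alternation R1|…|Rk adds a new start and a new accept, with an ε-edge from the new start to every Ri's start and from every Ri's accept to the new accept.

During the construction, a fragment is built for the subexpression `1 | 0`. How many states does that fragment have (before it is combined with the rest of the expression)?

Fragment for `1 | 0`:
Each of the 2 symbol leaves contributes a 2-state fragment.
  1 | 0 = 6 states

6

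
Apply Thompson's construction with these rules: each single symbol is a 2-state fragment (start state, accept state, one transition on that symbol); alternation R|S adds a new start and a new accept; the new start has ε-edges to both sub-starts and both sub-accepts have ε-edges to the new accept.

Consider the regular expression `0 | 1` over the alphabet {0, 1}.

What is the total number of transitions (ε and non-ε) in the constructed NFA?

6

Bottom-up over the parse tree:
Each of the 2 symbol leaves contributes 1 transition (1 symbol, 0 ε).
  0 | 1 → 6 transitions (2 symbol, 4 ε)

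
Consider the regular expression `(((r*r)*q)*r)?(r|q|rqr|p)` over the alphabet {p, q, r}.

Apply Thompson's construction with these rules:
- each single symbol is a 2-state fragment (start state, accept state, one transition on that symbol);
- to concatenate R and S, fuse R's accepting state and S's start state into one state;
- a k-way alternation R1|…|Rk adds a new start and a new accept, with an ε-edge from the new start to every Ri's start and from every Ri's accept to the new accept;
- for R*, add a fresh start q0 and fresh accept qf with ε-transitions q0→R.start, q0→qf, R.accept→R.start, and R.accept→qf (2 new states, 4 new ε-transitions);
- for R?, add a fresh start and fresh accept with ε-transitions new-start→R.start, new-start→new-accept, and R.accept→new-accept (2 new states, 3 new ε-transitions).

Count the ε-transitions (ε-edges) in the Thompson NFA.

Building bottom-up:
Each of the 10 symbol leaves contributes 0 ε-transitions.
  r* — 4 ε-transitions
  r*r — 4 ε-transitions
  (r*r)* — 8 ε-transitions
  (r*r)*q — 8 ε-transitions
  ((r*r)*q)* — 12 ε-transitions
  ((r*r)*q)*r — 12 ε-transitions
  (((r*r)*q)*r)? — 15 ε-transitions
  rqr — 0 ε-transitions
  r|q|rqr|p — 8 ε-transitions
  (((r*r)*q)*r)?(r|q|rqr|p) — 23 ε-transitions

23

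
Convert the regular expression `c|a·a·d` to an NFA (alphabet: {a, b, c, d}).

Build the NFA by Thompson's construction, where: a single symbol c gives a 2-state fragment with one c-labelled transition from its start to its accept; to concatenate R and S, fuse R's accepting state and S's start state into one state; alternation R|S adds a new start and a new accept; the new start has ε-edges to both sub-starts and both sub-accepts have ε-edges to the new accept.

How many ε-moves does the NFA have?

4

Bottom-up over the parse tree:
Each of the 4 symbol leaves contributes 0 ε-transitions.
  a·a·d = 0 ε-transitions
  c|a·a·d = 4 ε-transitions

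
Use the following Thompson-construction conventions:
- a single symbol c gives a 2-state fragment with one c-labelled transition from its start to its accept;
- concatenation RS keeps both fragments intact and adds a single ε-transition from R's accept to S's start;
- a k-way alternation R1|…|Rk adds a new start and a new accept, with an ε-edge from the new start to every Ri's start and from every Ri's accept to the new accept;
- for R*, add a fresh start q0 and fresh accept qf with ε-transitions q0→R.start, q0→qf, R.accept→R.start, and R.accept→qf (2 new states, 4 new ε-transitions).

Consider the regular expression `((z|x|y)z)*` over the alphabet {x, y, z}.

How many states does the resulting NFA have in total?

12

Recursing over subexpressions:
Each of the 4 symbol leaves contributes a 2-state fragment.
  z|x|y : 8 states
  (z|x|y)z : 10 states
  ((z|x|y)z)* : 12 states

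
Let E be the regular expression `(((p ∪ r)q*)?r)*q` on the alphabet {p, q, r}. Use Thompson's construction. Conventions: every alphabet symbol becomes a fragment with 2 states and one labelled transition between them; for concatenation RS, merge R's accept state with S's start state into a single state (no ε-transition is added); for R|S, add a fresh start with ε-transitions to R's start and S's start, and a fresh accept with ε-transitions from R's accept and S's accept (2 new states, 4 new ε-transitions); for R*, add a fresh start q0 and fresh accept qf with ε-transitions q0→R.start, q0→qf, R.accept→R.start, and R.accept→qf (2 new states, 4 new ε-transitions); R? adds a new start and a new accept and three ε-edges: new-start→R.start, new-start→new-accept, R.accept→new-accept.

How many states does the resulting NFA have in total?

Recursing over subexpressions:
Each of the 5 symbol leaves contributes a 2-state fragment.
  p ∪ r — 6 states
  q* — 4 states
  (p ∪ r)q* — 9 states
  ((p ∪ r)q*)? — 11 states
  ((p ∪ r)q*)?r — 12 states
  (((p ∪ r)q*)?r)* — 14 states
  (((p ∪ r)q*)?r)*q — 15 states

15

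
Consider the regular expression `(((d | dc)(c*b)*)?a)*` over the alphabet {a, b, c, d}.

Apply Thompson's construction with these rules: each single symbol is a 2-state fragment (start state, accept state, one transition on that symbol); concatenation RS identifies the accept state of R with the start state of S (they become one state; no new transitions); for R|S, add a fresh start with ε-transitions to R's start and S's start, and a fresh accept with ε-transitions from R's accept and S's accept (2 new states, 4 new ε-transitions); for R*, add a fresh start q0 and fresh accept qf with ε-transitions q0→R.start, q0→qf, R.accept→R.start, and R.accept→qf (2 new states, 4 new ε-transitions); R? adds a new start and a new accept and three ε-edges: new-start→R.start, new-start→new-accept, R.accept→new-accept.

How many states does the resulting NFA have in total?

By structural recursion:
Each of the 6 symbol leaves contributes a 2-state fragment.
  dc : 3 states
  d | dc : 7 states
  c* : 4 states
  c*b : 5 states
  (c*b)* : 7 states
  (d | dc)(c*b)* : 13 states
  ((d | dc)(c*b)*)? : 15 states
  ((d | dc)(c*b)*)?a : 16 states
  (((d | dc)(c*b)*)?a)* : 18 states

18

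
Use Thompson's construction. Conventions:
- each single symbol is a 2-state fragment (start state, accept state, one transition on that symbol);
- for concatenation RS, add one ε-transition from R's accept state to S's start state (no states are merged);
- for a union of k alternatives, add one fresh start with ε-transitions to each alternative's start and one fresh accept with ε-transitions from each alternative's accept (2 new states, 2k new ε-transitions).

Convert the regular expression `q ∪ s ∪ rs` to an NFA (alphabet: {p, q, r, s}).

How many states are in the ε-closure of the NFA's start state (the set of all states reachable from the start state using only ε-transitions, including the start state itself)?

4

Compute the ε-closure size of each fragment's start state recursively; a symbol fragment's start has no outgoing ε-edge, so its closure is just itself (size 1).
  rs — C equals the left operand's closure size = 1 (its accept is not ε-reachable, so the closure stops there)
  q ∪ s ∪ rs — C = 1 + 1 + 1 + 1 = 4 (the new accept is not ε-reachable since no branch accepts ε)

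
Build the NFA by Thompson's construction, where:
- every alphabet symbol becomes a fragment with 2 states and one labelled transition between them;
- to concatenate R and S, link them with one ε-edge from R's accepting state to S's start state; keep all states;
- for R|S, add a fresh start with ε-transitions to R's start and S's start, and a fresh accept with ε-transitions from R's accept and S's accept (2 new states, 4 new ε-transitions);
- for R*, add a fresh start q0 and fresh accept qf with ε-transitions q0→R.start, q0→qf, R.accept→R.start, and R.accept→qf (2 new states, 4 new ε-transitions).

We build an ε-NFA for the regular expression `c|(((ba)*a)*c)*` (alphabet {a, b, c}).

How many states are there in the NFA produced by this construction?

18

Recursing over subexpressions:
Each of the 5 symbol leaves contributes a 2-state fragment.
  ba : 4 states
  (ba)* : 6 states
  (ba)*a : 8 states
  ((ba)*a)* : 10 states
  ((ba)*a)*c : 12 states
  (((ba)*a)*c)* : 14 states
  c|(((ba)*a)*c)* : 18 states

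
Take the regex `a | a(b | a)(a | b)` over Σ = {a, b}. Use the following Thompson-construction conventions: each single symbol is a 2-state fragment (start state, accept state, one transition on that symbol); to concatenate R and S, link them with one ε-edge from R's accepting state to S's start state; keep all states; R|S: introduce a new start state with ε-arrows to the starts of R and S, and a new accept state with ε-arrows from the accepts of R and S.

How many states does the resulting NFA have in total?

Recursing over subexpressions:
Each of the 6 symbol leaves contributes a 2-state fragment.
  b | a : 6 states
  a | b : 6 states
  a(b | a)(a | b) : 14 states
  a | a(b | a)(a | b) : 18 states

18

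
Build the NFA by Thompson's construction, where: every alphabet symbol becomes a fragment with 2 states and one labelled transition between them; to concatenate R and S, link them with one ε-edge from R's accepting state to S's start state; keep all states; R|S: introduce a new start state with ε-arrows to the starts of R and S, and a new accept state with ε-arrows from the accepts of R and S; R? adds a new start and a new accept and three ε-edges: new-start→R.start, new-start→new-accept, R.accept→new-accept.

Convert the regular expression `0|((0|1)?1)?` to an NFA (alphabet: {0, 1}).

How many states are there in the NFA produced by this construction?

Per subexpression:
Each of the 4 symbol leaves contributes a 2-state fragment.
  0|1 : 6 states
  (0|1)? : 8 states
  (0|1)?1 : 10 states
  ((0|1)?1)? : 12 states
  0|((0|1)?1)? : 16 states

16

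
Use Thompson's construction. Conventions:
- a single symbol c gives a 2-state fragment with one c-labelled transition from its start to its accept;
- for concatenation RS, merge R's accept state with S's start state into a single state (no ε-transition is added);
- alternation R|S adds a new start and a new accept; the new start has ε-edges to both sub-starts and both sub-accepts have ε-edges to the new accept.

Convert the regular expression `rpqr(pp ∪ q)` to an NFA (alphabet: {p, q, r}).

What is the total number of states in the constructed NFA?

11

Bottom-up over the parse tree:
Each of the 7 symbol leaves contributes a 2-state fragment.
  pp → 3 states
  pp ∪ q → 7 states
  rpqr(pp ∪ q) → 11 states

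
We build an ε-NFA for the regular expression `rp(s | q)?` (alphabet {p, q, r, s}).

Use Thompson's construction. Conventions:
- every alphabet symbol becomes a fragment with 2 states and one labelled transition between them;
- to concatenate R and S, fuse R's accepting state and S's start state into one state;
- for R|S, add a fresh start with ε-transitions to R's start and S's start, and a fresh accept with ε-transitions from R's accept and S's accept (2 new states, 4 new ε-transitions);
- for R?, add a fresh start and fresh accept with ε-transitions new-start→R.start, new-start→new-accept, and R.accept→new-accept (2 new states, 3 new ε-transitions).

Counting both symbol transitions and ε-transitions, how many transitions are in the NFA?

11

By structural recursion:
Each of the 4 symbol leaves contributes 1 transition (1 symbol, 0 ε).
  s | q : 6 transitions (2 symbol, 4 ε)
  (s | q)? : 9 transitions (2 symbol, 7 ε)
  rp(s | q)? : 11 transitions (4 symbol, 7 ε)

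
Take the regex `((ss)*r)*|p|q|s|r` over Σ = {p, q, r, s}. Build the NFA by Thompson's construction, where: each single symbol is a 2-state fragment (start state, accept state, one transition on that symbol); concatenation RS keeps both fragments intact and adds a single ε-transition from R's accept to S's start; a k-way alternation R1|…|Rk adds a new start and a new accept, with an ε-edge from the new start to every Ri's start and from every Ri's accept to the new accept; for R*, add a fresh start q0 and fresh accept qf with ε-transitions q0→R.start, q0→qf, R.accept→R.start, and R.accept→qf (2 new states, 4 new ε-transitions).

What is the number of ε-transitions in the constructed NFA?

20

Recursing over subexpressions:
Each of the 7 symbol leaves contributes 0 ε-transitions.
  ss — 1 ε-transition
  (ss)* — 5 ε-transitions
  (ss)*r — 6 ε-transitions
  ((ss)*r)* — 10 ε-transitions
  ((ss)*r)*|p|q|s|r — 20 ε-transitions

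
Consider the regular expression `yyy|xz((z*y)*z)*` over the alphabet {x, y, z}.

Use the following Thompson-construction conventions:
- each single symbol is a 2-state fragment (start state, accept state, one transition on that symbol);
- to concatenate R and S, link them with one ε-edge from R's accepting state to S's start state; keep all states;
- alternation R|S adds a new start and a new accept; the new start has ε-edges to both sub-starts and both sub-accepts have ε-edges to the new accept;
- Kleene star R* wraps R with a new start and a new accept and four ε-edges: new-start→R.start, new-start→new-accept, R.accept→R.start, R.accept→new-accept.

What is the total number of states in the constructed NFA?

24

By structural recursion:
Each of the 8 symbol leaves contributes a 2-state fragment.
  yyy → 6 states
  z* → 4 states
  z*y → 6 states
  (z*y)* → 8 states
  (z*y)*z → 10 states
  ((z*y)*z)* → 12 states
  xz((z*y)*z)* → 16 states
  yyy|xz((z*y)*z)* → 24 states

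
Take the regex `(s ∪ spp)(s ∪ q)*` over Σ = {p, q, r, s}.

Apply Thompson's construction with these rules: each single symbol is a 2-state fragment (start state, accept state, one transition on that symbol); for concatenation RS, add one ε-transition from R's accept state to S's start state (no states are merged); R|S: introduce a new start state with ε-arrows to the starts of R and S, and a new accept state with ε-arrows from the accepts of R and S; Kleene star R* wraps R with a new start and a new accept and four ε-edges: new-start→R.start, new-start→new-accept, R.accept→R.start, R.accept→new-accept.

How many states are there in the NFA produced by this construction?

Per subexpression:
Each of the 6 symbol leaves contributes a 2-state fragment.
  spp = 6 states
  s ∪ spp = 10 states
  s ∪ q = 6 states
  (s ∪ q)* = 8 states
  (s ∪ spp)(s ∪ q)* = 18 states

18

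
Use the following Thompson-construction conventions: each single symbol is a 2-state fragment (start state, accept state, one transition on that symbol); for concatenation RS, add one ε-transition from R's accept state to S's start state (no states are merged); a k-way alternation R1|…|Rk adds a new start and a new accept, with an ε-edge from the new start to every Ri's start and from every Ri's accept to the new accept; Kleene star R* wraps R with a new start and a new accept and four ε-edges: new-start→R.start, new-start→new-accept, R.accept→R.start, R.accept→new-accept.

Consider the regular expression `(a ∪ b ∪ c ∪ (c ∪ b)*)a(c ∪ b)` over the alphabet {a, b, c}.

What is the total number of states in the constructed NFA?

Recursing over subexpressions:
Each of the 8 symbol leaves contributes a 2-state fragment.
  c ∪ b = 6 states
  (c ∪ b)* = 8 states
  a ∪ b ∪ c ∪ (c ∪ b)* = 16 states
  c ∪ b = 6 states
  (a ∪ b ∪ c ∪ (c ∪ b)*)a(c ∪ b) = 24 states

24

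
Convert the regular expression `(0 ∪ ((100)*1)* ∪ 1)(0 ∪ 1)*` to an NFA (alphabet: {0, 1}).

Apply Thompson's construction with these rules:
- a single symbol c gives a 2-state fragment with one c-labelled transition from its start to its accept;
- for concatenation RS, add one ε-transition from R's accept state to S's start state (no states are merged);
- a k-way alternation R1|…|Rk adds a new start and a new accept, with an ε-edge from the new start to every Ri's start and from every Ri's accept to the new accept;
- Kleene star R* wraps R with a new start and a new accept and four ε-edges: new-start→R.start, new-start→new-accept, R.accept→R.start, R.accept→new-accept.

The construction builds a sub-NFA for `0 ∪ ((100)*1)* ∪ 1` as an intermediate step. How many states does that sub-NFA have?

Fragment for `0 ∪ ((100)*1)* ∪ 1`:
Each of the 6 symbol leaves contributes a 2-state fragment.
  100 → 6 states
  (100)* → 8 states
  (100)*1 → 10 states
  ((100)*1)* → 12 states
  0 ∪ ((100)*1)* ∪ 1 → 18 states

18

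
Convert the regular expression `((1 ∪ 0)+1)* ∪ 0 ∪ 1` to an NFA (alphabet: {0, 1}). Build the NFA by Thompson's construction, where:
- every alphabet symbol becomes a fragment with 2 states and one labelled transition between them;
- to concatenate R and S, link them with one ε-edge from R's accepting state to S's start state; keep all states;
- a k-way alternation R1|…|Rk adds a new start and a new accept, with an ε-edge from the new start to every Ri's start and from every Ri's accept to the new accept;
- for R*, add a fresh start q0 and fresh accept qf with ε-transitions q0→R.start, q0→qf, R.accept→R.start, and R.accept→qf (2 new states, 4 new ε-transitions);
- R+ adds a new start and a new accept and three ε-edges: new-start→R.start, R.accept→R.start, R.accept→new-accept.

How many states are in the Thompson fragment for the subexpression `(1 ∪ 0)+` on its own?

8

Fragment for `(1 ∪ 0)+`:
Each of the 2 symbol leaves contributes a 2-state fragment.
  1 ∪ 0 = 6 states
  (1 ∪ 0)+ = 8 states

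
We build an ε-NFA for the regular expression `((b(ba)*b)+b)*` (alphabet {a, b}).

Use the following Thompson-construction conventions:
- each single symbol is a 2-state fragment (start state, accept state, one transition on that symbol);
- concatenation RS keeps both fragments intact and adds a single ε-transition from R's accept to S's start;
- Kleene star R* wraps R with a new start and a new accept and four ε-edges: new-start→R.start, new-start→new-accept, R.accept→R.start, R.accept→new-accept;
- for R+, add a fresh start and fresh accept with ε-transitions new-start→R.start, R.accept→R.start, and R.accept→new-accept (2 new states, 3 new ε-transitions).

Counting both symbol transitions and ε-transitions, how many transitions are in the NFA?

Recursing over subexpressions:
Each of the 5 symbol leaves contributes 1 transition (1 symbol, 0 ε).
  ba : 3 transitions (2 symbol, 1 ε)
  (ba)* : 7 transitions (2 symbol, 5 ε)
  b(ba)*b : 11 transitions (4 symbol, 7 ε)
  (b(ba)*b)+ : 14 transitions (4 symbol, 10 ε)
  (b(ba)*b)+b : 16 transitions (5 symbol, 11 ε)
  ((b(ba)*b)+b)* : 20 transitions (5 symbol, 15 ε)

20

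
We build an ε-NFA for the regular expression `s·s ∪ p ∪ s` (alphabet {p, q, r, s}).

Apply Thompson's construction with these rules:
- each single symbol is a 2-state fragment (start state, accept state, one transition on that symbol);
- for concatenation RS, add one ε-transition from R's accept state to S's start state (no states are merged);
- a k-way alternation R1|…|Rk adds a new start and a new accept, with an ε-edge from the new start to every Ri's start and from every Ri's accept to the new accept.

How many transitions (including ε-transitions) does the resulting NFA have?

11

Building bottom-up:
Each of the 4 symbol leaves contributes 1 transition (1 symbol, 0 ε).
  s·s = 3 transitions (2 symbol, 1 ε)
  s·s ∪ p ∪ s = 11 transitions (4 symbol, 7 ε)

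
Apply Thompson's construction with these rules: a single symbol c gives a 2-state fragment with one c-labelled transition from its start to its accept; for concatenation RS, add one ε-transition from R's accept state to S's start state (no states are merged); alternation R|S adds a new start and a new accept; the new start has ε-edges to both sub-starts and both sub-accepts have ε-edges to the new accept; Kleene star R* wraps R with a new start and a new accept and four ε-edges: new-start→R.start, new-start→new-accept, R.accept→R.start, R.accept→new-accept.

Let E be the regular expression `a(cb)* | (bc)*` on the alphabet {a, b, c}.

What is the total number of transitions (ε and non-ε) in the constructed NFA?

Per subexpression:
Each of the 5 symbol leaves contributes 1 transition (1 symbol, 0 ε).
  cb — 3 transitions (2 symbol, 1 ε)
  (cb)* — 7 transitions (2 symbol, 5 ε)
  a(cb)* — 9 transitions (3 symbol, 6 ε)
  bc — 3 transitions (2 symbol, 1 ε)
  (bc)* — 7 transitions (2 symbol, 5 ε)
  a(cb)* | (bc)* — 20 transitions (5 symbol, 15 ε)

20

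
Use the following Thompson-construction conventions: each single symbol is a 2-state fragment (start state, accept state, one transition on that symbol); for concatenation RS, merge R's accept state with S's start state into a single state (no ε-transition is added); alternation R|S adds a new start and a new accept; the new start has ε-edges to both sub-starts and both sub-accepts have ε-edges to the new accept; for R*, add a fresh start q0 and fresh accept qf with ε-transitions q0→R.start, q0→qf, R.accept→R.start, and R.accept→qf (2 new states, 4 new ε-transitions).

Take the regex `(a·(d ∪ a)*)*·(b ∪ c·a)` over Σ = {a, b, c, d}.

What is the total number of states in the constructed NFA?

17

Bottom-up over the parse tree:
Each of the 6 symbol leaves contributes a 2-state fragment.
  d ∪ a : 6 states
  (d ∪ a)* : 8 states
  a·(d ∪ a)* : 9 states
  (a·(d ∪ a)*)* : 11 states
  c·a : 3 states
  b ∪ c·a : 7 states
  (a·(d ∪ a)*)*·(b ∪ c·a) : 17 states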